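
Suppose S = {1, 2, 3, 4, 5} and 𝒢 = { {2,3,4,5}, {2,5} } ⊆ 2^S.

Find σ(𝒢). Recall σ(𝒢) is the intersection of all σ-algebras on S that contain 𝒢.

σ(𝒢) (8 sets): { {}, {1}, {2,5}, {3,4}, {1,2,5}, {1,3,4}, {2,3,4,5}, S }

Trace:
Start: 𝒢 ∪ {∅, S} = { {}, {2,5}, {2,3,4,5}, S }.
Round 1 (2 new):
  {1}  = S∖{2,3,4,5}
  {1,3,4}  = S∖{2,5}
Round 2 (1 new):
  {1,2,5}  = {2,5} ∪ {1}
Round 3: +1 →
  {3,4}  = S∖{1,2,5}
Round 4: already closed under ᶜ and ∪.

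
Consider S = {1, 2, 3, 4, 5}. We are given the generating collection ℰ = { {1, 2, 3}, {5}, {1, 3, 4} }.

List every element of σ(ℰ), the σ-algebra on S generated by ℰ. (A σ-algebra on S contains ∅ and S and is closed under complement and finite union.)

Start: ℰ ∪ {∅, S} = { ∅, {5}, {1, 2, 3}, {1, 3, 4}, S }.
Pass 1 adds 5:
  {2, 5}  = {1, 3, 4}ᶜ
  {4, 5}  = {1, 2, 3}ᶜ
  {1, 2, 3, 4}  = {5}ᶜ
  {1, 2, 3, 5}  = {1, 2, 3} ∪ {5}
  {1, 3, 4, 5}  = {1, 3, 4} ∪ {5}
  [10 total]
Pass 2: +3 →
  {2}  = {1, 3, 4, 5}ᶜ
  {4}  = {1, 2, 3, 5}ᶜ
  {2, 4, 5}  = {2, 5} ∪ {4, 5}
  [13 total]
Pass 3: 2 new —
  {1, 3}  = {2, 4, 5}ᶜ
  {2, 4}  = {4} ∪ {2}
  [15 total]
Pass 4 (1 new):
  {1, 3, 5}  = {2, 4}ᶜ
  [16 total]
After Pass 5 the family is unchanged; done.

Hence σ(ℰ) has 16 members: { ∅, {2}, {4}, {5}, {1, 3}, {2, 4}, {2, 5}, {4, 5}, {1, 2, 3}, {1, 3, 4}, {1, 3, 5}, {2, 4, 5}, {1, 2, 3, 4}, {1, 2, 3, 5}, {1, 3, 4, 5}, S }.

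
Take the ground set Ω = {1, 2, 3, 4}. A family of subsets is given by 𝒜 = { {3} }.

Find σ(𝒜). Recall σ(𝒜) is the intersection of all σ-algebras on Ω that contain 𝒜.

Initial family (3 sets): { {}, {3}, Ω }.
Pass 1 adds 1:
  {1,2,4}  = complement {3}
  [4 total]
After Pass 2 the family is unchanged; done.

Therefore σ(𝒜) = { {}, {3}, {1,2,4}, Ω } (|σ(𝒜)| = 4).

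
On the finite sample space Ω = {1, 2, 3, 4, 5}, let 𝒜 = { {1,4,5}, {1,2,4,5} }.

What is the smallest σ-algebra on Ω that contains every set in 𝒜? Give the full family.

|σ(𝒜)| = 8.  σ(𝒜) = { {}, {2}, {3}, {2,3}, {1,4,5}, {1,2,4,5}, {1,3,4,5}, Ω }

Derivation:
Seed the family with 𝒜 together with ∅ and Ω: { {}, {1,4,5}, {1,2,4,5}, Ω }.
Round 1 (2 new):
  {3}  = {1,2,4,5}ᶜ
  {2,3}  = {1,4,5}ᶜ
Round 2 (1 new):
  {1,3,4,5}  = {1,4,5} ∪ {3}
Round 3. New:
  {2}  = {1,3,4,5}ᶜ
Round 4: closed — nothing new.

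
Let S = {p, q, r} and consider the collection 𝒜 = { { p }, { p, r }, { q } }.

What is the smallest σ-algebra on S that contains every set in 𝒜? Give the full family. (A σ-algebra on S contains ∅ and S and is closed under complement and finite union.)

|σ(𝒜)| = 8.  σ(𝒜) = { {}, { p }, { q }, { r }, { p, q }, { p, r }, { q, r }, S }

Trace:
Start: 𝒜 ∪ {∅, S} = { {}, { p }, { q }, { p, r }, S }.
Step 1: +2 →
  { p, q }  = { q } ∪ { p }
  { q, r }  = ᶜ of { p }
Step 2 adds 1:
  { r }  = ᶜ of { p, q }
Step 3: already closed under ᶜ and ∪.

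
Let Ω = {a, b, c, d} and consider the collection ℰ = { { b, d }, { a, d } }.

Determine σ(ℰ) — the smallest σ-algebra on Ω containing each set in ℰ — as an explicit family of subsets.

Start: ℰ ∪ {∅, Ω} = { {  }, { a, d }, { b, d }, Ω }.
Iteration 1: +3 →
  { a, c }  = ᶜ of { b, d }
  { b, c }  = ᶜ of { a, d }
  { a, b, d }  = { b, d } ∪ { a, d }
  |family| = 7
Iteration 2. New:
  { c }  = ᶜ of { a, b, d }
  { a, b, c }  = { b, c } ∪ { a, c }
  { a, c, d }  = { a, d } ∪ { a, c }
  { b, c, d }  = { b, c } ∪ { b, d }
  |family| = 11
Iteration 3 adds 3:
  { a }  = ᶜ of { b, c, d }
  { b }  = ᶜ of { a, c, d }
  { d }  = ᶜ of { a, b, c }
  |family| = 14
Iteration 4. New:
  { a, b }  = { b } ∪ { a }
  { c, d }  = { c } ∪ { d }
  |family| = 16
After Iteration 5 the family is unchanged; done.

Hence σ(ℰ) has 16 members: { {  }, { a }, { b }, { c }, { d }, { a, b }, { a, c }, { a, d }, { b, c }, { b, d }, { c, d }, { a, b, c }, { a, b, d }, { a, c, d }, { b, c, d }, Ω }.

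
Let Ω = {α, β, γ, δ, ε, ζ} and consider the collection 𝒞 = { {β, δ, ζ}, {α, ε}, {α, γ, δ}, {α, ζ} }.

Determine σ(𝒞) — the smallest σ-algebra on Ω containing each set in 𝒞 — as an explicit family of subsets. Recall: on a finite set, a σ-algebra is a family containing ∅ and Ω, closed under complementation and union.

Seed the family with 𝒞 together with ∅ and Ω: { {}, {α, ε}, {α, ζ}, {α, γ, δ}, {β, δ, ζ}, Ω }.
Pass 1: +10 →
  {α, γ, ε}  = {β, δ, ζ}ᶜ
  {α, ε, ζ}  = {α, ε} ∪ {α, ζ}
  {β, ε, ζ}  = {α, γ, δ}ᶜ
  {α, β, δ, ζ}  = {β, δ, ζ} ∪ {α, ζ}
  {α, γ, δ, ε}  = {α, γ, δ} ∪ {α, ε}
  {α, γ, δ, ζ}  = {α, γ, δ} ∪ {α, ζ}
  {β, γ, δ, ε}  = {α, ζ}ᶜ
  {β, γ, δ, ζ}  = {α, ε}ᶜ
  {α, β, γ, δ, ζ}  = {β, δ, ζ} ∪ {α, γ, δ}
  {α, β, δ, ε, ζ}  = {β, δ, ζ} ∪ {α, ε}
Pass 2: +13 →
  {γ}  = {α, β, δ, ε, ζ}ᶜ
  {ε}  = {α, β, γ, δ, ζ}ᶜ
  {β, ε}  = {α, γ, δ, ζ}ᶜ
  {β, ζ}  = {α, γ, δ, ε}ᶜ
  {γ, ε}  = {α, β, δ, ζ}ᶜ
  {β, γ, δ}  = {α, ε, ζ}ᶜ
  {α, β, ε, ζ}  = {α, ζ} ∪ {β, ε, ζ}
  {α, γ, ε, ζ}  = {α, ζ} ∪ {α, γ, ε}
  {β, δ, ε, ζ}  = {β, δ, ζ} ∪ {β, ε, ζ}
  {α, β, γ, δ, ε}  = {α, γ, ε} ∪ {β, γ, δ, ε}
  {α, β, γ, ε, ζ}  = {α, γ, ε} ∪ {β, ε, ζ}
  {α, γ, δ, ε, ζ}  = {α, ζ} ∪ {α, γ, δ, ε}
  {β, γ, δ, ε, ζ}  = {β, δ, ζ} ∪ {β, γ, δ, ε}
Pass 3: +15 →
  {α}  = {β, γ, δ, ε, ζ}ᶜ
  {β}  = {α, γ, δ, ε, ζ}ᶜ
  {δ}  = {α, β, γ, ε, ζ}ᶜ
  {ζ}  = {α, β, γ, δ, ε}ᶜ
  {α, γ}  = {β, δ, ε, ζ}ᶜ
  {β, δ}  = {α, γ, ε, ζ}ᶜ
  {γ, δ}  = {α, β, ε, ζ}ᶜ
  {α, β, ε}  = {β, ε} ∪ {α, ε}
  {α, β, ζ}  = {α, ζ} ∪ {β, ζ}
  {α, γ, ζ}  = {α, ζ} ∪ {γ}
  {β, γ, ε}  = {β, ε} ∪ {γ}
  {β, γ, ζ}  = {β, ζ} ∪ {γ}
  {α, β, γ, δ}  = {β, γ, δ} ∪ {α, γ, δ}
  {α, β, γ, ε}  = {β, ε} ∪ {α, γ, ε}
  {β, γ, ε, ζ}  = {β, ε, ζ} ∪ {γ}
Pass 4. New:
  {α, β}  = {β} ∪ {α}
  {α, δ}  = {β, γ, ε, ζ}ᶜ
  {β, γ}  = {β} ∪ {γ}
  {γ, ζ}  = {γ} ∪ {ζ}
  {δ, ε}  = {δ} ∪ {ε}
  {δ, ζ}  = {α, β, γ, ε}ᶜ
  {ε, ζ}  = {α, β, γ, δ}ᶜ
  {α, β, γ}  = {β} ∪ {α, γ}
  {α, β, δ}  = {α} ∪ {β, δ}
  {α, δ, ε}  = {β, γ, ζ}ᶜ
  {α, δ, ζ}  = {β, γ, ε}ᶜ
  {β, δ, ε}  = {α, γ, ζ}ᶜ
  {γ, δ, ε}  = {α, β, ζ}ᶜ
  {γ, δ, ζ}  = {α, β, ε}ᶜ
  {γ, ε, ζ}  = {γ, ε} ∪ {ζ}
  {α, β, γ, ζ}  = {α, γ, ζ} ∪ {β}
  {α, β, δ, ε}  = {α, β, ε} ∪ {δ}
  {α, δ, ε, ζ}  = {α, ε, ζ} ∪ {δ}
Pass 5: +2 →
  {δ, ε, ζ}  = {α, β, γ}ᶜ
  {γ, δ, ε, ζ}  = {α, β}ᶜ
After Pass 6 the family is unchanged; done.

Therefore σ(𝒞) = { {}, {α}, {β}, {γ}, {δ}, {ε}, {ζ}, {α, β}, {α, γ}, {α, δ}, {α, ε}, {α, ζ}, {β, γ}, {β, δ}, {β, ε}, {β, ζ}, {γ, δ}, {γ, ε}, {γ, ζ}, {δ, ε}, {δ, ζ}, {ε, ζ}, {α, β, γ}, {α, β, δ}, {α, β, ε}, {α, β, ζ}, {α, γ, δ}, {α, γ, ε}, {α, γ, ζ}, {α, δ, ε}, {α, δ, ζ}, {α, ε, ζ}, {β, γ, δ}, {β, γ, ε}, {β, γ, ζ}, {β, δ, ε}, {β, δ, ζ}, {β, ε, ζ}, {γ, δ, ε}, {γ, δ, ζ}, {γ, ε, ζ}, {δ, ε, ζ}, {α, β, γ, δ}, {α, β, γ, ε}, {α, β, γ, ζ}, {α, β, δ, ε}, {α, β, δ, ζ}, {α, β, ε, ζ}, {α, γ, δ, ε}, {α, γ, δ, ζ}, {α, γ, ε, ζ}, {α, δ, ε, ζ}, {β, γ, δ, ε}, {β, γ, δ, ζ}, {β, γ, ε, ζ}, {β, δ, ε, ζ}, {γ, δ, ε, ζ}, {α, β, γ, δ, ε}, {α, β, γ, δ, ζ}, {α, β, γ, ε, ζ}, {α, β, δ, ε, ζ}, {α, γ, δ, ε, ζ}, {β, γ, δ, ε, ζ}, Ω } (|σ(𝒞)| = 64).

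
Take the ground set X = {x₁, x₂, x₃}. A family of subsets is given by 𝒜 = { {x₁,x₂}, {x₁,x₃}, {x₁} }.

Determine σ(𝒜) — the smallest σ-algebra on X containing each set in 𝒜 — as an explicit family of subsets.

Answer: σ(𝒜) = { ∅, {x₁}, {x₂}, {x₃}, {x₁,x₂}, {x₁,x₃}, {x₂,x₃}, X }

Trace:
Initial family (5 sets): { ∅, {x₁}, {x₁,x₂}, {x₁,x₃}, X }.
Pass 1: 3 new —
  {x₂}  = ᶜ of {x₁,x₃}
  {x₃}  = ᶜ of {x₁,x₂}
  {x₂,x₃}  = ᶜ of {x₁}
  (now 8)
Pass 2: already closed under ᶜ and ∪.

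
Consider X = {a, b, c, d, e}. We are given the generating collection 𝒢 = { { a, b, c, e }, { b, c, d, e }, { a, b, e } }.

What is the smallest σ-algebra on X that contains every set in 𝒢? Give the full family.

Start: 𝒢 ∪ {∅, X} = { {}, { a, b, e }, { a, b, c, e }, { b, c, d, e }, X }.
Round 1. New:
  { a }  = complement { b, c, d, e }
  { d }  = complement { a, b, c, e }
  { c, d }  = complement { a, b, e }
Round 2 adds 3:
  { a, d }  = { d } ∪ { a }
  { a, c, d }  = { c, d } ∪ { a }
  { a, b, d, e }  = { d } ∪ { a, b, e }
Round 3. New:
  { c }  = complement { a, b, d, e }
  { b, e }  = complement { a, c, d }
  { b, c, e }  = complement { a, d }
Round 4 adds 2:
  { a, c }  = { c } ∪ { a }
  { b, d, e }  = { b, e } ∪ { d }
Round 5: stable.

σ(𝒢) = { {}, { a }, { c }, { d }, { a, c }, { a, d }, { b, e }, { c, d }, { a, b, e }, { a, c, d }, { b, c, e }, { b, d, e }, { a, b, c, e }, { a, b, d, e }, { b, c, d, e }, X }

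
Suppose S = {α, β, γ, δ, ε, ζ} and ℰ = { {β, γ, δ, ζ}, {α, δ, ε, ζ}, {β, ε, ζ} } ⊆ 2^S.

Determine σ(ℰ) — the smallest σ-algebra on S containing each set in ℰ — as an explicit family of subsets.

Answer: σ(ℰ) = { {}, {α}, {β}, {γ}, {δ}, {ε}, {ζ}, {α, β}, {α, γ}, {α, δ}, {α, ε}, {α, ζ}, {β, γ}, {β, δ}, {β, ε}, {β, ζ}, {γ, δ}, {γ, ε}, {γ, ζ}, {δ, ε}, {δ, ζ}, {ε, ζ}, {α, β, γ}, {α, β, δ}, {α, β, ε}, {α, β, ζ}, {α, γ, δ}, {α, γ, ε}, {α, γ, ζ}, {α, δ, ε}, {α, δ, ζ}, {α, ε, ζ}, {β, γ, δ}, {β, γ, ε}, {β, γ, ζ}, {β, δ, ε}, {β, δ, ζ}, {β, ε, ζ}, {γ, δ, ε}, {γ, δ, ζ}, {γ, ε, ζ}, {δ, ε, ζ}, {α, β, γ, δ}, {α, β, γ, ε}, {α, β, γ, ζ}, {α, β, δ, ε}, {α, β, δ, ζ}, {α, β, ε, ζ}, {α, γ, δ, ε}, {α, γ, δ, ζ}, {α, γ, ε, ζ}, {α, δ, ε, ζ}, {β, γ, δ, ε}, {β, γ, δ, ζ}, {β, γ, ε, ζ}, {β, δ, ε, ζ}, {γ, δ, ε, ζ}, {α, β, γ, δ, ε}, {α, β, γ, δ, ζ}, {α, β, γ, ε, ζ}, {α, β, δ, ε, ζ}, {α, γ, δ, ε, ζ}, {β, γ, δ, ε, ζ}, S }

Trace:
Begin from { {}, {β, ε, ζ}, {α, δ, ε, ζ}, {β, γ, δ, ζ}, S } (that is, ℰ plus ∅ and S).
Pass 1 (5 new):
  {α, ε}  = S∖{β, γ, δ, ζ}
  {β, γ}  = S∖{α, δ, ε, ζ}
  {α, γ, δ}  = S∖{β, ε, ζ}
  {α, β, δ, ε, ζ}  = {α, δ, ε, ζ} ∪ {β, ε, ζ}
  {β, γ, δ, ε, ζ}  = {β, γ, δ, ζ} ∪ {β, ε, ζ}
Pass 2 adds 9:
  {α}  = S∖{β, γ, δ, ε, ζ}
  {γ}  = S∖{α, β, δ, ε, ζ}
  {α, β, γ, δ}  = {α, γ, δ} ∪ {β, γ}
  {α, β, γ, ε}  = {β, γ} ∪ {α, ε}
  {α, β, ε, ζ}  = {β, ε, ζ} ∪ {α, ε}
  {α, γ, δ, ε}  = {α, γ, δ} ∪ {α, ε}
  {β, γ, ε, ζ}  = {β, ε, ζ} ∪ {β, γ}
  {α, β, γ, δ, ζ}  = {α, γ, δ} ∪ {β, γ, δ, ζ}
  {α, γ, δ, ε, ζ}  = {α, δ, ε, ζ} ∪ {α, γ, δ}
Pass 3: +12 →
  {β}  = S∖{α, γ, δ, ε, ζ}
  {ε}  = S∖{α, β, γ, δ, ζ}
  {α, γ}  = {γ} ∪ {α}
  {α, δ}  = S∖{β, γ, ε, ζ}
  {β, ζ}  = S∖{α, γ, δ, ε}
  {γ, δ}  = S∖{α, β, ε, ζ}
  {δ, ζ}  = S∖{α, β, γ, ε}
  {ε, ζ}  = S∖{α, β, γ, δ}
  {α, β, γ}  = {β, γ} ∪ {α}
  {α, γ, ε}  = {α, ε} ∪ {γ}
  {α, β, γ, δ, ε}  = {α, γ, δ} ∪ {α, β, γ, ε}
  {α, β, γ, ε, ζ}  = {α, ε} ∪ {β, γ, ε, ζ}
Pass 4. New:
  {δ}  = S∖{α, β, γ, ε, ζ}
  {ζ}  = S∖{α, β, γ, δ, ε}
  {α, β}  = {β} ∪ {α}
  {β, ε}  = {β} ∪ {ε}
  {γ, ε}  = {ε} ∪ {γ}
  {α, β, δ}  = {β} ∪ {α, δ}
  {α, β, ε}  = {β} ∪ {α, ε}
  {α, β, ζ}  = {β, ζ} ∪ {α}
  {α, δ, ε}  = {ε} ∪ {α, δ}
  {α, δ, ζ}  = {α, δ} ∪ {δ, ζ}
  {α, ε, ζ}  = {ε, ζ} ∪ {α, ε}
  {β, γ, δ}  = {γ, δ} ∪ {β}
  {β, γ, ε}  = {ε} ∪ {β, γ}
  {β, γ, ζ}  = {β, ζ} ∪ {γ}
  {β, δ, ζ}  = S∖{α, γ, ε}
  {γ, δ, ε}  = {γ, δ} ∪ {ε}
  {γ, δ, ζ}  = {γ, δ} ∪ {δ, ζ}
  {γ, ε, ζ}  = {ε, ζ} ∪ {γ}
  {δ, ε, ζ}  = S∖{α, β, γ}
  {α, β, γ, ζ}  = {α, β, γ} ∪ {β, ζ}
  {α, β, δ, ζ}  = {β, ζ} ∪ {α, δ}
  {α, γ, δ, ζ}  = {α, γ, δ} ∪ {δ, ζ}
  {α, γ, ε, ζ}  = {ε, ζ} ∪ {α, γ, ε}
  {β, δ, ε, ζ}  = S∖{α, γ}
  {γ, δ, ε, ζ}  = {γ, δ} ∪ {ε, ζ}
Pass 5. New:
  {α, ζ}  = {α} ∪ {ζ}
  {β, δ}  = S∖{α, γ, ε, ζ}
  {γ, ζ}  = {γ} ∪ {ζ}
  {δ, ε}  = S∖{α, β, γ, ζ}
  {α, γ, ζ}  = {α, γ} ∪ {ζ}
  {β, δ, ε}  = {δ} ∪ {β, ε}
  {α, β, δ, ε}  = {β} ∪ {α, δ, ε}
  {β, γ, δ, ε}  = {γ, δ} ∪ {β, ε}
Pass 6: stable.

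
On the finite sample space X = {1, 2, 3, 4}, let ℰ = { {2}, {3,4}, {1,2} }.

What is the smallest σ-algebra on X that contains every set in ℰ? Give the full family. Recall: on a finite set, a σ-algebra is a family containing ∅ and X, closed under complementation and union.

Answer: σ(ℰ) = { ∅, {1}, {2}, {1,2}, {3,4}, {1,3,4}, {2,3,4}, X }

Trace:
Take S₀ = ℰ ∪ {∅, X} = { ∅, {2}, {1,2}, {3,4}, X }.
Round 1: 2 new —
  {1,3,4}  = {2}ᶜ
  {2,3,4}  = {3,4} ∪ {2}
  |family| = 7
Round 2 adds 1:
  {1}  = {2,3,4}ᶜ
  |family| = 8
Round 3: stable.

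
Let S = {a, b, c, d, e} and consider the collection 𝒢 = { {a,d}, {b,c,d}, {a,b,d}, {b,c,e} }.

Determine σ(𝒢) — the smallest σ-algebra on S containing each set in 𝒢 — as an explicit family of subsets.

Answer: σ(𝒢) = { ∅, {a}, {b}, {c}, {d}, {e}, {a,b}, {a,c}, {a,d}, {a,e}, {b,c}, {b,d}, {b,e}, {c,d}, {c,e}, {d,e}, {a,b,c}, {a,b,d}, {a,b,e}, {a,c,d}, {a,c,e}, {a,d,e}, {b,c,d}, {b,c,e}, {b,d,e}, {c,d,e}, {a,b,c,d}, {a,b,c,e}, {a,b,d,e}, {a,c,d,e}, {b,c,d,e}, S }

Trace:
Initial family (6 sets): { ∅, {a,d}, {a,b,d}, {b,c,d}, {b,c,e}, S }.
Round 1: 4 new —
  {a,e}  = S∖{b,c,d}
  {c,e}  = S∖{a,b,d}
  {a,b,c,d}  = {b,c,d} ∪ {a,d}
  {b,c,d,e}  = {b,c,e} ∪ {b,c,d}
Round 2: +7 →
  {a}  = S∖{b,c,d,e}
  {e}  = S∖{a,b,c,d}
  {a,c,e}  = {a,e} ∪ {c,e}
  {a,d,e}  = {a,d} ∪ {a,e}
  {a,b,c,e}  = {b,c,e} ∪ {a,e}
  {a,b,d,e}  = {a,b,d} ∪ {a,e}
  {a,c,d,e}  = {a,d} ∪ {c,e}
Round 3 adds 5:
  {b}  = S∖{a,c,d,e}
  {c}  = S∖{a,b,d,e}
  {d}  = S∖{a,b,c,e}
  {b,c}  = S∖{a,d,e}
  {b,d}  = S∖{a,c,e}
Round 4: +10 →
  {a,b}  = {b} ∪ {a}
  {a,c}  = {c} ∪ {a}
  {b,e}  = {b} ∪ {e}
  {c,d}  = {c} ∪ {d}
  {d,e}  = {e} ∪ {d}
  {a,b,c}  = {b,c} ∪ {a}
  {a,b,e}  = {b} ∪ {a,e}
  {a,c,d}  = {c} ∪ {a,d}
  {b,d,e}  = {e} ∪ {b,d}
  {c,d,e}  = {d} ∪ {c,e}
Round 5: closed — nothing new.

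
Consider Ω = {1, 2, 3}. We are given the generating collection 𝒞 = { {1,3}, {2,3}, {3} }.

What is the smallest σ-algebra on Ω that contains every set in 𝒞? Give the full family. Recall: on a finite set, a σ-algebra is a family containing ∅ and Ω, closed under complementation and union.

|σ(𝒞)| = 8.  σ(𝒞) = { {}, {1}, {2}, {3}, {1,2}, {1,3}, {2,3}, Ω }

Check:
Begin from { {}, {3}, {1,3}, {2,3}, Ω } (that is, 𝒞 plus ∅ and Ω).
Step 1 (3 new):
  {1}  = {2,3}ᶜ
  {2}  = {1,3}ᶜ
  {1,2}  = {3}ᶜ
  |family| = 8
Step 2: no new sets; the family is a σ-algebra.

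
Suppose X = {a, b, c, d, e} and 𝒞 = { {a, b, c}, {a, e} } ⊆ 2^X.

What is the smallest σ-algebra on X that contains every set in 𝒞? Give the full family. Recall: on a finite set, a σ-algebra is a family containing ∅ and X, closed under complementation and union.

σ(𝒞) (16 sets): { {}, {a}, {d}, {e}, {a, d}, {a, e}, {b, c}, {d, e}, {a, b, c}, {a, d, e}, {b, c, d}, {b, c, e}, {a, b, c, d}, {a, b, c, e}, {b, c, d, e}, X }

Check:
Initial family (4 sets): { {}, {a, e}, {a, b, c}, X }.
Iteration 1 (3 new):
  {d, e}  = X∖{a, b, c}
  {b, c, d}  = X∖{a, e}
  {a, b, c, e}  = {a, b, c} ∪ {a, e}
  [7 total]
Iteration 2: +4 →
  {d}  = X∖{a, b, c, e}
  {a, d, e}  = {d, e} ∪ {a, e}
  {a, b, c, d}  = {a, b, c} ∪ {b, c, d}
  {b, c, d, e}  = {d, e} ∪ {b, c, d}
  [11 total]
Iteration 3 (3 new):
  {a}  = X∖{b, c, d, e}
  {e}  = X∖{a, b, c, d}
  {b, c}  = X∖{a, d, e}
  [14 total]
Iteration 4: +2 →
  {a, d}  = {d} ∪ {a}
  {b, c, e}  = {b, c} ∪ {e}
  [16 total]
Iteration 5: no new sets; the family is a σ-algebra.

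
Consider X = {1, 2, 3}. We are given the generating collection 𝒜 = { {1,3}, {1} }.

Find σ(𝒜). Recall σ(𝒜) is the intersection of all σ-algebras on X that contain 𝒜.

Begin from { {}, {1}, {1,3}, X } (that is, 𝒜 plus ∅ and X).
Step 1. New:
  {2}  = X∖{1,3}
  {2,3}  = X∖{1}
  [6 total]
Step 2 (1 new):
  {1,2}  = {2} ∪ {1}
  [7 total]
Step 3: +1 →
  {3}  = X∖{1,2}
  [8 total]
Step 4: stable.

σ(𝒜) = { {}, {1}, {2}, {3}, {1,2}, {1,3}, {2,3}, X }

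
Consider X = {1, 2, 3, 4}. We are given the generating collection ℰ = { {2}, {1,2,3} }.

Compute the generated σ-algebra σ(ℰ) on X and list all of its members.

Take S₀ = ℰ ∪ {∅, X} = { ∅, {2}, {1,2,3}, X }.
Round 1: 2 new —
  {4}  = {1,2,3}ᶜ
  {1,3,4}  = {2}ᶜ
  (now 6)
Round 2 (1 new):
  {2,4}  = {4} ∪ {2}
  (now 7)
Round 3 adds 1:
  {1,3}  = {2,4}ᶜ
  (now 8)
Round 4 adds nothing — fixpoint reached.

|σ(ℰ)| = 8.  σ(ℰ) = { ∅, {2}, {4}, {1,3}, {2,4}, {1,2,3}, {1,3,4}, X }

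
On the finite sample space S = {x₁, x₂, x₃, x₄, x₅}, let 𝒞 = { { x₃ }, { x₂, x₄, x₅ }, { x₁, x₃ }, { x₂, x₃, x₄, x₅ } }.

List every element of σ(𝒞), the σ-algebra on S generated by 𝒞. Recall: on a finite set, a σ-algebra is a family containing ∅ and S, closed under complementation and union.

Start: 𝒞 ∪ {∅, S} = { {  }, { x₃ }, { x₁, x₃ }, { x₂, x₄, x₅ }, { x₂, x₃, x₄, x₅ }, S }.
Step 1. New:
  { x₁ }  = ᶜ of { x₂, x₃, x₄, x₅ }
  { x₁, x₂, x₄, x₅ }  = ᶜ of { x₃ }
  — 8 sets.
Step 2 adds nothing — fixpoint reached.

Therefore σ(𝒞) = { {  }, { x₁ }, { x₃ }, { x₁, x₃ }, { x₂, x₄, x₅ }, { x₁, x₂, x₄, x₅ }, { x₂, x₃, x₄, x₅ }, S } (|σ(𝒞)| = 8).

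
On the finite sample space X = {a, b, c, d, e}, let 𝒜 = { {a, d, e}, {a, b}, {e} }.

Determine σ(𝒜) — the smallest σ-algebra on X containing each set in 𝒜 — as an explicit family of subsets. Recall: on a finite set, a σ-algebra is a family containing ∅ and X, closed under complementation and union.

Seed the family with 𝒜 together with ∅ and X: { {}, {e}, {a, b}, {a, d, e}, X }.
Step 1 adds 5:
  {b, c}  = {a, d, e}ᶜ
  {a, b, e}  = {a, b} ∪ {e}
  {c, d, e}  = {a, b}ᶜ
  {a, b, c, d}  = {e}ᶜ
  {a, b, d, e}  = {a, d, e} ∪ {a, b}
  (now 10)
Step 2 (7 new):
  {c}  = {a, b, d, e}ᶜ
  {c, d}  = {a, b, e}ᶜ
  {a, b, c}  = {a, b} ∪ {b, c}
  {b, c, e}  = {e} ∪ {b, c}
  {a, b, c, e}  = {a, b, e} ∪ {b, c}
  {a, c, d, e}  = {a, d, e} ∪ {c, d, e}
  {b, c, d, e}  = {c, d, e} ∪ {b, c}
  (now 17)
Step 3 (7 new):
  {a}  = {b, c, d, e}ᶜ
  {b}  = {a, c, d, e}ᶜ
  {d}  = {a, b, c, e}ᶜ
  {a, d}  = {b, c, e}ᶜ
  {c, e}  = {c} ∪ {e}
  {d, e}  = {a, b, c}ᶜ
  {b, c, d}  = {c, d} ∪ {b, c}
  (now 24)
Step 4. New:
  {a, c}  = {c} ∪ {a}
  {a, e}  = {b, c, d}ᶜ
  {b, d}  = {b} ∪ {d}
  {b, e}  = {b} ∪ {e}
  {a, b, d}  = {c, e}ᶜ
  {a, c, d}  = {c, d} ∪ {a, d}
  {a, c, e}  = {c, e} ∪ {a}
  {b, d, e}  = {b} ∪ {d, e}
  (now 32)
After Step 5 the family is unchanged; done.

Hence σ(𝒜) has 32 members: { {}, {a}, {b}, {c}, {d}, {e}, {a, b}, {a, c}, {a, d}, {a, e}, {b, c}, {b, d}, {b, e}, {c, d}, {c, e}, {d, e}, {a, b, c}, {a, b, d}, {a, b, e}, {a, c, d}, {a, c, e}, {a, d, e}, {b, c, d}, {b, c, e}, {b, d, e}, {c, d, e}, {a, b, c, d}, {a, b, c, e}, {a, b, d, e}, {a, c, d, e}, {b, c, d, e}, X }.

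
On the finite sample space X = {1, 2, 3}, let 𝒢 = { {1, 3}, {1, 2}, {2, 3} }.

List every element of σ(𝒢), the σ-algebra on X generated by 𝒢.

Answer: σ(𝒢) = { ∅, {1}, {2}, {3}, {1, 2}, {1, 3}, {2, 3}, X }

Derivation:
Take S₀ = 𝒢 ∪ {∅, X} = { ∅, {1, 2}, {1, 3}, {2, 3}, X }.
Step 1: 3 new —
  {1}  = {2, 3}ᶜ
  {2}  = {1, 3}ᶜ
  {3}  = {1, 2}ᶜ
Step 2: no new sets; the family is a σ-algebra.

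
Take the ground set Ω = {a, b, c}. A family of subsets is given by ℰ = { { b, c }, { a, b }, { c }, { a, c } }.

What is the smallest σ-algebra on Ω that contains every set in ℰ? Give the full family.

|σ(ℰ)| = 8.  σ(ℰ) = { ∅, { a }, { b }, { c }, { a, b }, { a, c }, { b, c }, Ω }

Working:
Start: ℰ ∪ {∅, Ω} = { ∅, { c }, { a, b }, { a, c }, { b, c }, Ω }.
Round 1. New:
  { a }  = { b, c }ᶜ
  { b }  = { a, c }ᶜ
  (now 8)
Round 2: closed — nothing new.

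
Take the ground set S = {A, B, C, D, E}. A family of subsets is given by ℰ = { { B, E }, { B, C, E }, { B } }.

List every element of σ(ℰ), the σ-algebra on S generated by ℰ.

σ(ℰ) (16 sets): { ∅, { B }, { C }, { E }, { A, D }, { B, C }, { B, E }, { C, E }, { A, B, D }, { A, C, D }, { A, D, E }, { B, C, E }, { A, B, C, D }, { A, B, D, E }, { A, C, D, E }, S }

Derivation:
Seed the family with ℰ together with ∅ and S: { ∅, { B }, { B, E }, { B, C, E }, S }.
Round 1: 3 new —
  { A, D }  = complement { B, C, E }
  { A, C, D }  = complement { B, E }
  { A, C, D, E }  = complement { B }
  — 8 sets.
Round 2 adds 3:
  { A, B, D }  = { B } ∪ { A, D }
  { A, B, C, D }  = { B } ∪ { A, C, D }
  { A, B, D, E }  = { B, E } ∪ { A, D }
  — 11 sets.
Round 3: 3 new —
  { C }  = complement { A, B, D, E }
  { E }  = complement { A, B, C, D }
  { C, E }  = complement { A, B, D }
  — 14 sets.
Round 4: +2 →
  { B, C }  = { C } ∪ { B }
  { A, D, E }  = { A, D } ∪ { E }
  — 16 sets.
Round 5: no new sets; the family is a σ-algebra.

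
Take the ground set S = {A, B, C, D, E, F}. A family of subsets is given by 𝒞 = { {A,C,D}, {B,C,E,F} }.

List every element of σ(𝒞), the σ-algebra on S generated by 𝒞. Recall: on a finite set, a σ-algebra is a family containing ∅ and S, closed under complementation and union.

Take S₀ = 𝒞 ∪ {∅, S} = { {}, {A,C,D}, {B,C,E,F}, S }.
Iteration 1 (2 new):
  {A,D}  = complement {B,C,E,F}
  {B,E,F}  = complement {A,C,D}
  — 6 sets.
Iteration 2 adds 1:
  {A,B,D,E,F}  = {A,D} ∪ {B,E,F}
  — 7 sets.
Iteration 3. New:
  {C}  = complement {A,B,D,E,F}
  — 8 sets.
Iteration 4: stable.

Therefore σ(𝒞) = { {}, {C}, {A,D}, {A,C,D}, {B,E,F}, {B,C,E,F}, {A,B,D,E,F}, S } (|σ(𝒞)| = 8).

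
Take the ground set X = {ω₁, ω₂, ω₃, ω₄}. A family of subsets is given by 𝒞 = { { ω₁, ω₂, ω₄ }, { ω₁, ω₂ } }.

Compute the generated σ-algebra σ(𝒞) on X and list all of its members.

|σ(𝒞)| = 8.  σ(𝒞) = { ∅, { ω₃ }, { ω₄ }, { ω₁, ω₂ }, { ω₃, ω₄ }, { ω₁, ω₂, ω₃ }, { ω₁, ω₂, ω₄ }, X }

Derivation:
Take S₀ = 𝒞 ∪ {∅, X} = { ∅, { ω₁, ω₂ }, { ω₁, ω₂, ω₄ }, X }.
Round 1: 2 new —
  { ω₃ }  = complement { ω₁, ω₂, ω₄ }
  { ω₃, ω₄ }  = complement { ω₁, ω₂ }
  [6 total]
Round 2 (1 new):
  { ω₁, ω₂, ω₃ }  = { ω₃ } ∪ { ω₁, ω₂ }
  [7 total]
Round 3: 1 new —
  { ω₄ }  = complement { ω₁, ω₂, ω₃ }
  [8 total]
Round 4: closed — nothing new.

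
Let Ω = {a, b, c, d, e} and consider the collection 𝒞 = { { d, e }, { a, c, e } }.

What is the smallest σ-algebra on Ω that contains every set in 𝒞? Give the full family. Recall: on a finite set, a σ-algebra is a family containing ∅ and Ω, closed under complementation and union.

Seed the family with 𝒞 together with ∅ and Ω: { {}, { d, e }, { a, c, e }, Ω }.
Iteration 1: +3 →
  { b, d }  = complement { a, c, e }
  { a, b, c }  = complement { d, e }
  { a, c, d, e }  = { a, c, e } ∪ { d, e }
Iteration 2: 4 new —
  { b }  = complement { a, c, d, e }
  { b, d, e }  = { d, e } ∪ { b, d }
  { a, b, c, d }  = { a, b, c } ∪ { b, d }
  { a, b, c, e }  = { a, b, c } ∪ { a, c, e }
Iteration 3: 3 new —
  { d }  = complement { a, b, c, e }
  { e }  = complement { a, b, c, d }
  { a, c }  = complement { b, d, e }
Iteration 4: 2 new —
  { b, e }  = { b } ∪ { e }
  { a, c, d }  = { a, c } ∪ { d }
Iteration 5: no new sets; the family is a σ-algebra.

Therefore σ(𝒞) = { {}, { b }, { d }, { e }, { a, c }, { b, d }, { b, e }, { d, e }, { a, b, c }, { a, c, d }, { a, c, e }, { b, d, e }, { a, b, c, d }, { a, b, c, e }, { a, c, d, e }, Ω } (|σ(𝒞)| = 16).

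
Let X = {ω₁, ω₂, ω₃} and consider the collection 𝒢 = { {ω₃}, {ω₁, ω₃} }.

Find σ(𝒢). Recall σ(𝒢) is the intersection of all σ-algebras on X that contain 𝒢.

Begin from { {}, {ω₃}, {ω₁, ω₃}, X } (that is, 𝒢 plus ∅ and X).
Round 1. New:
  {ω₂}  = complement {ω₁, ω₃}
  {ω₁, ω₂}  = complement {ω₃}
  — 6 sets.
Round 2: 1 new —
  {ω₂, ω₃}  = {ω₃} ∪ {ω₂}
  — 7 sets.
Round 3 (1 new):
  {ω₁}  = complement {ω₂, ω₃}
  — 8 sets.
Round 4: closed — nothing new.

Hence σ(𝒢) has 8 members: { {}, {ω₁}, {ω₂}, {ω₃}, {ω₁, ω₂}, {ω₁, ω₃}, {ω₂, ω₃}, X }.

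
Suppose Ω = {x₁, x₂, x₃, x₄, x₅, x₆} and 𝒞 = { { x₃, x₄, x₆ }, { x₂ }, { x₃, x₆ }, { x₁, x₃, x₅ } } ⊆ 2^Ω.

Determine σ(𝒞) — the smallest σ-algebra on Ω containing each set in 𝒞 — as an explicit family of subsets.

Answer: σ(𝒞) = { {}, { x₂ }, { x₃ }, { x₄ }, { x₆ }, { x₁, x₅ }, { x₂, x₃ }, { x₂, x₄ }, { x₂, x₆ }, { x₃, x₄ }, { x₃, x₆ }, { x₄, x₆ }, { x₁, x₂, x₅ }, { x₁, x₃, x₅ }, { x₁, x₄, x₅ }, { x₁, x₅, x₆ }, { x₂, x₃, x₄ }, { x₂, x₃, x₆ }, { x₂, x₄, x₆ }, { x₃, x₄, x₆ }, { x₁, x₂, x₃, x₅ }, { x₁, x₂, x₄, x₅ }, { x₁, x₂, x₅, x₆ }, { x₁, x₃, x₄, x₅ }, { x₁, x₃, x₅, x₆ }, { x₁, x₄, x₅, x₆ }, { x₂, x₃, x₄, x₆ }, { x₁, x₂, x₃, x₄, x₅ }, { x₁, x₂, x₃, x₅, x₆ }, { x₁, x₂, x₄, x₅, x₆ }, { x₁, x₃, x₄, x₅, x₆ }, Ω }

Check:
Begin from { {}, { x₂ }, { x₃, x₆ }, { x₁, x₃, x₅ }, { x₃, x₄, x₆ }, Ω } (that is, 𝒞 plus ∅ and Ω).
Step 1: 8 new —
  { x₁, x₂, x₅ }  = Ω∖{ x₃, x₄, x₆ }
  { x₂, x₃, x₆ }  = { x₃, x₆ } ∪ { x₂ }
  { x₂, x₄, x₆ }  = Ω∖{ x₁, x₃, x₅ }
  { x₁, x₂, x₃, x₅ }  = { x₁, x₃, x₅ } ∪ { x₂ }
  { x₁, x₂, x₄, x₅ }  = Ω∖{ x₃, x₆ }
  { x₁, x₃, x₅, x₆ }  = { x₃, x₆ } ∪ { x₁, x₃, x₅ }
  { x₂, x₃, x₄, x₆ }  = { x₃, x₄, x₆ } ∪ { x₂ }
  { x₁, x₃, x₄, x₅, x₆ }  = Ω∖{ x₂ }
  — 14 sets.
Step 2 adds 7:
  { x₁, x₅ }  = Ω∖{ x₂, x₃, x₄, x₆ }
  { x₂, x₄ }  = Ω∖{ x₁, x₃, x₅, x₆ }
  { x₄, x₆ }  = Ω∖{ x₁, x₂, x₃, x₅ }
  { x₁, x₄, x₅ }  = Ω∖{ x₂, x₃, x₆ }
  { x₁, x₂, x₃, x₄, x₅ }  = { x₁, x₃, x₅ } ∪ { x₁, x₂, x₄, x₅ }
  { x₁, x₂, x₃, x₅, x₆ }  = { x₁, x₃, x₅, x₆ } ∪ { x₂, x₃, x₆ }
  { x₁, x₂, x₄, x₅, x₆ }  = { x₂, x₄, x₆ } ∪ { x₁, x₂, x₄, x₅ }
  — 21 sets.
Step 3 (5 new):
  { x₃ }  = Ω∖{ x₁, x₂, x₄, x₅, x₆ }
  { x₄ }  = Ω∖{ x₁, x₂, x₃, x₅, x₆ }
  { x₆ }  = Ω∖{ x₁, x₂, x₃, x₄, x₅ }
  { x₁, x₃, x₄, x₅ }  = { x₁, x₃, x₅ } ∪ { x₁, x₄, x₅ }
  { x₁, x₄, x₅, x₆ }  = { x₁, x₅ } ∪ { x₄, x₆ }
  — 26 sets.
Step 4 adds 6:
  { x₂, x₃ }  = Ω∖{ x₁, x₄, x₅, x₆ }
  { x₂, x₆ }  = Ω∖{ x₁, x₃, x₄, x₅ }
  { x₃, x₄ }  = { x₃ } ∪ { x₄ }
  { x₁, x₅, x₆ }  = { x₆ } ∪ { x₁, x₅ }
  { x₂, x₃, x₄ }  = { x₃ } ∪ { x₂, x₄ }
  { x₁, x₂, x₅, x₆ }  = { x₆ } ∪ { x₁, x₂, x₅ }
  — 32 sets.
Step 5: already closed under ᶜ and ∪.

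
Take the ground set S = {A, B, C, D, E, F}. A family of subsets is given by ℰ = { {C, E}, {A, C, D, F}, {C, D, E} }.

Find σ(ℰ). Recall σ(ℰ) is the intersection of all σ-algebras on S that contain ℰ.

σ(ℰ) = { {}, {B}, {C}, {D}, {E}, {A, F}, {B, C}, {B, D}, {B, E}, {C, D}, {C, E}, {D, E}, {A, B, F}, {A, C, F}, {A, D, F}, {A, E, F}, {B, C, D}, {B, C, E}, {B, D, E}, {C, D, E}, {A, B, C, F}, {A, B, D, F}, {A, B, E, F}, {A, C, D, F}, {A, C, E, F}, {A, D, E, F}, {B, C, D, E}, {A, B, C, D, F}, {A, B, C, E, F}, {A, B, D, E, F}, {A, C, D, E, F}, S }

Working:
Take S₀ = ℰ ∪ {∅, S} = { {}, {C, E}, {C, D, E}, {A, C, D, F}, S }.
Round 1 adds 4:
  {B, E}  = complement {A, C, D, F}
  {A, B, F}  = complement {C, D, E}
  {A, B, D, F}  = complement {C, E}
  {A, C, D, E, F}  = {C, D, E} ∪ {A, C, D, F}
  — 9 sets.
Round 2. New:
  {B}  = complement {A, C, D, E, F}
  {B, C, E}  = {B, E} ∪ {C, E}
  {A, B, E, F}  = {B, E} ∪ {A, B, F}
  {B, C, D, E}  = {B, E} ∪ {C, D, E}
  {A, B, C, D, F}  = {A, B, D, F} ∪ {A, C, D, F}
  {A, B, C, E, F}  = {C, E} ∪ {A, B, F}
  {A, B, D, E, F}  = {B, E} ∪ {A, B, D, F}
  — 16 sets.
Round 3 (6 new):
  {C}  = complement {A, B, D, E, F}
  {D}  = complement {A, B, C, E, F}
  {E}  = complement {A, B, C, D, F}
  {A, F}  = complement {B, C, D, E}
  {C, D}  = complement {A, B, E, F}
  {A, D, F}  = complement {B, C, E}
  — 22 sets.
Round 4: +10 →
  {B, C}  = {B} ∪ {C}
  {B, D}  = {B} ∪ {D}
  {D, E}  = {E} ∪ {D}
  {A, C, F}  = {A, F} ∪ {C}
  {A, E, F}  = {A, F} ∪ {E}
  {B, C, D}  = {C, D} ∪ {B}
  {B, D, E}  = {B, E} ∪ {D}
  {A, B, C, F}  = {C} ∪ {A, B, F}
  {A, C, E, F}  = {A, F} ∪ {C, E}
  {A, D, E, F}  = {A, D, F} ∪ {E}
  — 32 sets.
Round 5: no new sets; the family is a σ-algebra.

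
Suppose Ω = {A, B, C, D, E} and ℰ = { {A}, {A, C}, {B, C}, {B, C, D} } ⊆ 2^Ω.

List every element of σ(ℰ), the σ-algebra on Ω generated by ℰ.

Take S₀ = ℰ ∪ {∅, Ω} = { {}, {A}, {A, C}, {B, C}, {B, C, D}, Ω }.
Round 1 adds 6:
  {A, E}  = {B, C, D}ᶜ
  {A, B, C}  = {B, C} ∪ {A, C}
  {A, D, E}  = {B, C}ᶜ
  {B, D, E}  = {A, C}ᶜ
  {A, B, C, D}  = {B, C, D} ∪ {A, C}
  {B, C, D, E}  = {A}ᶜ
Round 2 adds 6:
  {E}  = {A, B, C, D}ᶜ
  {D, E}  = {A, B, C}ᶜ
  {A, C, E}  = {A, C} ∪ {A, E}
  {A, B, C, E}  = {A, B, C} ∪ {A, E}
  {A, B, D, E}  = {A, D, E} ∪ {B, D, E}
  {A, C, D, E}  = {A, D, E} ∪ {A, C}
Round 3: +5 →
  {B}  = {A, C, D, E}ᶜ
  {C}  = {A, B, D, E}ᶜ
  {D}  = {A, B, C, E}ᶜ
  {B, D}  = {A, C, E}ᶜ
  {B, C, E}  = {B, C} ∪ {E}
Round 4: 9 new —
  {A, B}  = {B} ∪ {A}
  {A, D}  = {B, C, E}ᶜ
  {B, E}  = {B} ∪ {E}
  {C, D}  = {C} ∪ {D}
  {C, E}  = {E} ∪ {C}
  {A, B, D}  = {B, D} ∪ {A}
  {A, B, E}  = {B} ∪ {A, E}
  {A, C, D}  = {A, C} ∪ {D}
  {C, D, E}  = {D, E} ∪ {C}
Round 5: closed — nothing new.

Hence σ(ℰ) has 32 members: { {}, {A}, {B}, {C}, {D}, {E}, {A, B}, {A, C}, {A, D}, {A, E}, {B, C}, {B, D}, {B, E}, {C, D}, {C, E}, {D, E}, {A, B, C}, {A, B, D}, {A, B, E}, {A, C, D}, {A, C, E}, {A, D, E}, {B, C, D}, {B, C, E}, {B, D, E}, {C, D, E}, {A, B, C, D}, {A, B, C, E}, {A, B, D, E}, {A, C, D, E}, {B, C, D, E}, Ω }.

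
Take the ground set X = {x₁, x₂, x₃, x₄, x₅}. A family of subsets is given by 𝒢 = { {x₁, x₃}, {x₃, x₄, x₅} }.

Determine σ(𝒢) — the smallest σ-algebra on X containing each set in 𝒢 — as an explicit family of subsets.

Answer: σ(𝒢) = { {}, {x₁}, {x₂}, {x₃}, {x₁, x₂}, {x₁, x₃}, {x₂, x₃}, {x₄, x₅}, {x₁, x₂, x₃}, {x₁, x₄, x₅}, {x₂, x₄, x₅}, {x₃, x₄, x₅}, {x₁, x₂, x₄, x₅}, {x₁, x₃, x₄, x₅}, {x₂, x₃, x₄, x₅}, X }

Derivation:
Take S₀ = 𝒢 ∪ {∅, X} = { {}, {x₁, x₃}, {x₃, x₄, x₅}, X }.
Pass 1: 3 new —
  {x₁, x₂}  = X∖{x₃, x₄, x₅}
  {x₂, x₄, x₅}  = X∖{x₁, x₃}
  {x₁, x₃, x₄, x₅}  = {x₁, x₃} ∪ {x₃, x₄, x₅}
  |family| = 7
Pass 2. New:
  {x₂}  = X∖{x₁, x₃, x₄, x₅}
  {x₁, x₂, x₃}  = {x₁, x₂} ∪ {x₁, x₃}
  {x₁, x₂, x₄, x₅}  = {x₁, x₂} ∪ {x₂, x₄, x₅}
  {x₂, x₃, x₄, x₅}  = {x₃, x₄, x₅} ∪ {x₂, x₄, x₅}
  |family| = 11
Pass 3: +3 →
  {x₁}  = X∖{x₂, x₃, x₄, x₅}
  {x₃}  = X∖{x₁, x₂, x₄, x₅}
  {x₄, x₅}  = X∖{x₁, x₂, x₃}
  |family| = 14
Pass 4. New:
  {x₂, x₃}  = {x₃} ∪ {x₂}
  {x₁, x₄, x₅}  = {x₄, x₅} ∪ {x₁}
  |family| = 16
Pass 5: already closed under ᶜ and ∪.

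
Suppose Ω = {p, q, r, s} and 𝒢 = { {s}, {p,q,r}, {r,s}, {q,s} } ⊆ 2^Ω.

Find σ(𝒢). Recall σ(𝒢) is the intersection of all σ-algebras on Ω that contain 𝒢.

Start: 𝒢 ∪ {∅, Ω} = { {}, {s}, {q,s}, {r,s}, {p,q,r}, Ω }.
Iteration 1: +3 →
  {p,q}  = ᶜ of {r,s}
  {p,r}  = ᶜ of {q,s}
  {q,r,s}  = {r,s} ∪ {q,s}
  [9 total]
Iteration 2: +3 →
  {p}  = ᶜ of {q,r,s}
  {p,q,s}  = {p,q} ∪ {s}
  {p,r,s}  = {r,s} ∪ {p,r}
  [12 total]
Iteration 3 (3 new):
  {q}  = ᶜ of {p,r,s}
  {r}  = ᶜ of {p,q,s}
  {p,s}  = {s} ∪ {p}
  [15 total]
Iteration 4 (1 new):
  {q,r}  = ᶜ of {p,s}
  [16 total]
Iteration 5: closed — nothing new.

σ(𝒢) = { {}, {p}, {q}, {r}, {s}, {p,q}, {p,r}, {p,s}, {q,r}, {q,s}, {r,s}, {p,q,r}, {p,q,s}, {p,r,s}, {q,r,s}, Ω }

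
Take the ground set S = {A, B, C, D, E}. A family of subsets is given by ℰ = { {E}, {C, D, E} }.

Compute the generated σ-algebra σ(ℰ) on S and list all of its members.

Initial family (4 sets): { {}, {E}, {C, D, E}, S }.
Pass 1: 2 new —
  {A, B}  = {C, D, E}ᶜ
  {A, B, C, D}  = {E}ᶜ
  (now 6)
Pass 2: +1 →
  {A, B, E}  = {A, B} ∪ {E}
  (now 7)
Pass 3 (1 new):
  {C, D}  = {A, B, E}ᶜ
  (now 8)
Pass 4: closed — nothing new.

Hence σ(ℰ) has 8 members: { {}, {E}, {A, B}, {C, D}, {A, B, E}, {C, D, E}, {A, B, C, D}, S }.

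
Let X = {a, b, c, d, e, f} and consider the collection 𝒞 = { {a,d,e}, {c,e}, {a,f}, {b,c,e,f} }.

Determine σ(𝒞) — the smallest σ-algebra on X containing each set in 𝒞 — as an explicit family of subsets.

|σ(𝒞)| = 64.  σ(𝒞) = { {}, {a}, {b}, {c}, {d}, {e}, {f}, {a,b}, {a,c}, {a,d}, {a,e}, {a,f}, {b,c}, {b,d}, {b,e}, {b,f}, {c,d}, {c,e}, {c,f}, {d,e}, {d,f}, {e,f}, {a,b,c}, {a,b,d}, {a,b,e}, {a,b,f}, {a,c,d}, {a,c,e}, {a,c,f}, {a,d,e}, {a,d,f}, {a,e,f}, {b,c,d}, {b,c,e}, {b,c,f}, {b,d,e}, {b,d,f}, {b,e,f}, {c,d,e}, {c,d,f}, {c,e,f}, {d,e,f}, {a,b,c,d}, {a,b,c,e}, {a,b,c,f}, {a,b,d,e}, {a,b,d,f}, {a,b,e,f}, {a,c,d,e}, {a,c,d,f}, {a,c,e,f}, {a,d,e,f}, {b,c,d,e}, {b,c,d,f}, {b,c,e,f}, {b,d,e,f}, {c,d,e,f}, {a,b,c,d,e}, {a,b,c,d,f}, {a,b,c,e,f}, {a,b,d,e,f}, {a,c,d,e,f}, {b,c,d,e,f}, X }

Trace:
Seed the family with 𝒞 together with ∅ and X: { {}, {a,f}, {c,e}, {a,d,e}, {b,c,e,f}, X }.
Step 1: +8 →
  {a,d}  = {b,c,e,f}ᶜ
  {b,c,f}  = {a,d,e}ᶜ
  {a,b,d,f}  = {c,e}ᶜ
  {a,c,d,e}  = {a,d,e} ∪ {c,e}
  {a,c,e,f}  = {a,f} ∪ {c,e}
  {a,d,e,f}  = {a,d,e} ∪ {a,f}
  {b,c,d,e}  = {a,f}ᶜ
  {a,b,c,e,f}  = {a,f} ∪ {b,c,e,f}
Step 2 adds 11:
  {d}  = {a,b,c,e,f}ᶜ
  {b,c}  = {a,d,e,f}ᶜ
  {b,d}  = {a,c,e,f}ᶜ
  {b,f}  = {a,c,d,e}ᶜ
  {a,d,f}  = {a,f} ∪ {a,d}
  {a,b,c,f}  = {a,f} ∪ {b,c,f}
  {a,b,c,d,e}  = {a,d,e} ∪ {b,c,d,e}
  {a,b,c,d,f}  = {a,b,d,f} ∪ {b,c,f}
  {a,b,d,e,f}  = {a,d,e} ∪ {a,b,d,f}
  {a,c,d,e,f}  = {a,d,e} ∪ {a,c,e,f}
  {b,c,d,e,f}  = {b,c,f} ∪ {b,c,d,e}
Step 3: 15 new —
  {a}  = {b,c,d,e,f}ᶜ
  {b}  = {a,c,d,e,f}ᶜ
  {c}  = {a,b,d,e,f}ᶜ
  {e}  = {a,b,c,d,f}ᶜ
  {f}  = {a,b,c,d,e}ᶜ
  {d,e}  = {a,b,c,f}ᶜ
  {a,b,d}  = {a,d} ∪ {b,d}
  {a,b,f}  = {a,f} ∪ {b,f}
  {b,c,d}  = {b,d} ∪ {b,c}
  {b,c,e}  = {a,d,f}ᶜ
  {b,d,f}  = {b,d} ∪ {b,f}
  {c,d,e}  = {c,e} ∪ {d}
  {a,b,c,d}  = {a,d} ∪ {b,c}
  {a,b,d,e}  = {b,d} ∪ {a,d,e}
  {b,c,d,f}  = {b,d} ∪ {b,c,f}
Step 4: +22 →
  {a,b}  = {b} ∪ {a}
  {a,c}  = {c} ∪ {a}
  {a,e}  = {b,c,d,f}ᶜ
  {b,e}  = {b} ∪ {e}
  {c,d}  = {c} ∪ {d}
  {c,f}  = {a,b,d,e}ᶜ
  {d,f}  = {d} ∪ {f}
  {e,f}  = {a,b,c,d}ᶜ
  {a,b,c}  = {b,c} ∪ {a}
  {a,c,d}  = {c} ∪ {a,d}
  {a,c,e}  = {b,d,f}ᶜ
  {a,c,f}  = {a,f} ∪ {c}
  {a,e,f}  = {b,c,d}ᶜ
  {b,d,e}  = {b} ∪ {d,e}
  {b,e,f}  = {b,f} ∪ {e}
  {c,e,f}  = {a,b,d}ᶜ
  {d,e,f}  = {d,e} ∪ {f}
  {a,b,c,e}  = {a} ∪ {b,c,e}
  {a,b,e,f}  = {e} ∪ {a,b,f}
  {a,c,d,f}  = {c} ∪ {a,d,f}
  {b,d,e,f}  = {b,d,f} ∪ {d,e}
  {c,d,e,f}  = {c,d,e} ∪ {f}
Step 5 (2 new):
  {a,b,e}  = {b,e} ∪ {a,e}
  {c,d,f}  = {c,d} ∪ {d,f}
Step 6: closed — nothing new.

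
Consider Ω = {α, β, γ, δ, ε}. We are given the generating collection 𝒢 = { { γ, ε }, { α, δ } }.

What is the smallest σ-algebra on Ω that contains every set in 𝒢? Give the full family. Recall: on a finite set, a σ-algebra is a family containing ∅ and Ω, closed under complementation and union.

Begin from { ∅, { α, δ }, { γ, ε }, Ω } (that is, 𝒢 plus ∅ and Ω).
Iteration 1 adds 3:
  { α, β, δ }  = complement { γ, ε }
  { β, γ, ε }  = complement { α, δ }
  { α, γ, δ, ε }  = { γ, ε } ∪ { α, δ }
  — 7 sets.
Iteration 2: +1 →
  { β }  = complement { α, γ, δ, ε }
  — 8 sets.
Iteration 3: no new sets; the family is a σ-algebra.

Hence σ(𝒢) has 8 members: { ∅, { β }, { α, δ }, { γ, ε }, { α, β, δ }, { β, γ, ε }, { α, γ, δ, ε }, Ω }.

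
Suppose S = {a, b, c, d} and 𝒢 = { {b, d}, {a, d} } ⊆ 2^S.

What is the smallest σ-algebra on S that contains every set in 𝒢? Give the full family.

|σ(𝒢)| = 16.  σ(𝒢) = { {}, {a}, {b}, {c}, {d}, {a, b}, {a, c}, {a, d}, {b, c}, {b, d}, {c, d}, {a, b, c}, {a, b, d}, {a, c, d}, {b, c, d}, S }

Trace:
Take S₀ = 𝒢 ∪ {∅, S} = { {}, {a, d}, {b, d}, S }.
Step 1: 3 new —
  {a, c}  = S∖{b, d}
  {b, c}  = S∖{a, d}
  {a, b, d}  = {b, d} ∪ {a, d}
  [7 total]
Step 2 (4 new):
  {c}  = S∖{a, b, d}
  {a, b, c}  = {b, c} ∪ {a, c}
  {a, c, d}  = {a, d} ∪ {a, c}
  {b, c, d}  = {b, c} ∪ {b, d}
  [11 total]
Step 3. New:
  {a}  = S∖{b, c, d}
  {b}  = S∖{a, c, d}
  {d}  = S∖{a, b, c}
  [14 total]
Step 4 adds 2:
  {a, b}  = {b} ∪ {a}
  {c, d}  = {c} ∪ {d}
  [16 total]
Step 5: stable.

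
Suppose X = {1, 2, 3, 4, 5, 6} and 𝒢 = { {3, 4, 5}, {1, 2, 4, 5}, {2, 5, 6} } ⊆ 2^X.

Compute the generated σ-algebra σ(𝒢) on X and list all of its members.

Begin from { ∅, {2, 5, 6}, {3, 4, 5}, {1, 2, 4, 5}, X } (that is, 𝒢 plus ∅ and X).
Round 1. New:
  {3, 6}  = X∖{1, 2, 4, 5}
  {1, 2, 6}  = X∖{3, 4, 5}
  {1, 3, 4}  = X∖{2, 5, 6}
  {1, 2, 3, 4, 5}  = {3, 4, 5} ∪ {1, 2, 4, 5}
  {1, 2, 4, 5, 6}  = {2, 5, 6} ∪ {1, 2, 4, 5}
  {2, 3, 4, 5, 6}  = {3, 4, 5} ∪ {2, 5, 6}
Round 2: +10 →
  {1}  = X∖{2, 3, 4, 5, 6}
  {3}  = X∖{1, 2, 4, 5, 6}
  {6}  = X∖{1, 2, 3, 4, 5}
  {1, 2, 3, 6}  = {3, 6} ∪ {1, 2, 6}
  {1, 2, 5, 6}  = {2, 5, 6} ∪ {1, 2, 6}
  {1, 3, 4, 5}  = {3, 4, 5} ∪ {1, 3, 4}
  {1, 3, 4, 6}  = {1, 3, 4} ∪ {3, 6}
  {2, 3, 5, 6}  = {2, 5, 6} ∪ {3, 6}
  {3, 4, 5, 6}  = {3, 4, 5} ∪ {3, 6}
  {1, 2, 3, 4, 6}  = {1, 3, 4} ∪ {1, 2, 6}
Round 3: 12 new —
  {5}  = X∖{1, 2, 3, 4, 6}
  {1, 2}  = X∖{3, 4, 5, 6}
  {1, 3}  = {3} ∪ {1}
  {1, 4}  = X∖{2, 3, 5, 6}
  {1, 6}  = {6} ∪ {1}
  {2, 5}  = X∖{1, 3, 4, 6}
  {2, 6}  = X∖{1, 3, 4, 5}
  {3, 4}  = X∖{1, 2, 5, 6}
  {4, 5}  = X∖{1, 2, 3, 6}
  {1, 3, 6}  = {3, 6} ∪ {1}
  {1, 2, 3, 5, 6}  = {2, 3, 5, 6} ∪ {1, 2, 5, 6}
  {1, 3, 4, 5, 6}  = {3, 4, 5} ∪ {1, 3, 4, 6}
Round 4 adds 26:
  {2}  = X∖{1, 3, 4, 5, 6}
  {4}  = X∖{1, 2, 3, 5, 6}
  {1, 5}  = {5} ∪ {1}
  {3, 5}  = {5} ∪ {3}
  {5, 6}  = {6} ∪ {5}
  {1, 2, 3}  = {1, 2} ∪ {3}
  {1, 2, 4}  = {1, 2} ∪ {1, 4}
  {1, 2, 5}  = {2, 5} ∪ {1, 2}
  {1, 3, 5}  = {5} ∪ {1, 3}
  {1, 4, 5}  = {5} ∪ {1, 4}
  {1, 4, 6}  = {1, 6} ∪ {1, 4}
  {1, 5, 6}  = {1, 6} ∪ {5}
  {2, 3, 5}  = {2, 5} ∪ {3}
  {2, 3, 6}  = {2, 6} ∪ {3}
  {2, 4, 5}  = X∖{1, 3, 6}
  {3, 4, 6}  = {3, 4} ∪ {6}
  {3, 5, 6}  = {5} ∪ {3, 6}
  {4, 5, 6}  = {6} ∪ {4, 5}
  {1, 2, 3, 4}  = {3, 4} ∪ {1, 2}
  {1, 2, 3, 5}  = {2, 5} ∪ {1, 3}
  {1, 2, 4, 6}  = {2, 6} ∪ {1, 4}
  {1, 3, 5, 6}  = {1, 3, 6} ∪ {5}
  {1, 4, 5, 6}  = {1, 6} ∪ {4, 5}
  {2, 3, 4, 5}  = X∖{1, 6}
  {2, 3, 4, 6}  = {3, 4} ∪ {2, 6}
  {2, 4, 5, 6}  = X∖{1, 3}
Round 5: +5 →
  {2, 3}  = X∖{1, 4, 5, 6}
  {2, 4}  = X∖{1, 3, 5, 6}
  {4, 6}  = X∖{1, 2, 3, 5}
  {2, 3, 4}  = X∖{1, 5, 6}
  {2, 4, 6}  = X∖{1, 3, 5}
After Round 6 the family is unchanged; done.

σ(𝒢) = { ∅, {1}, {2}, {3}, {4}, {5}, {6}, {1, 2}, {1, 3}, {1, 4}, {1, 5}, {1, 6}, {2, 3}, {2, 4}, {2, 5}, {2, 6}, {3, 4}, {3, 5}, {3, 6}, {4, 5}, {4, 6}, {5, 6}, {1, 2, 3}, {1, 2, 4}, {1, 2, 5}, {1, 2, 6}, {1, 3, 4}, {1, 3, 5}, {1, 3, 6}, {1, 4, 5}, {1, 4, 6}, {1, 5, 6}, {2, 3, 4}, {2, 3, 5}, {2, 3, 6}, {2, 4, 5}, {2, 4, 6}, {2, 5, 6}, {3, 4, 5}, {3, 4, 6}, {3, 5, 6}, {4, 5, 6}, {1, 2, 3, 4}, {1, 2, 3, 5}, {1, 2, 3, 6}, {1, 2, 4, 5}, {1, 2, 4, 6}, {1, 2, 5, 6}, {1, 3, 4, 5}, {1, 3, 4, 6}, {1, 3, 5, 6}, {1, 4, 5, 6}, {2, 3, 4, 5}, {2, 3, 4, 6}, {2, 3, 5, 6}, {2, 4, 5, 6}, {3, 4, 5, 6}, {1, 2, 3, 4, 5}, {1, 2, 3, 4, 6}, {1, 2, 3, 5, 6}, {1, 2, 4, 5, 6}, {1, 3, 4, 5, 6}, {2, 3, 4, 5, 6}, X }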